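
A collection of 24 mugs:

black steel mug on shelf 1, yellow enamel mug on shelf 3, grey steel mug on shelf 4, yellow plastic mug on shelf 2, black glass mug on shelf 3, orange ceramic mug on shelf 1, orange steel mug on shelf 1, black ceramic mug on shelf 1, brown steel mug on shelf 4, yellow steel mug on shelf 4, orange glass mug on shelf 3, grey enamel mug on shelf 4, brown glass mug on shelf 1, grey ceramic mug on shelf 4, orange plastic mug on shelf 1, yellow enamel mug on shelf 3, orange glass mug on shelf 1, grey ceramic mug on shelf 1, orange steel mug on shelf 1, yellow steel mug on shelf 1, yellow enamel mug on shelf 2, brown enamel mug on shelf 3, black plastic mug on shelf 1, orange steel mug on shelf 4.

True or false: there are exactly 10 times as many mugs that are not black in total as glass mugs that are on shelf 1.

True

|mugs that are not black| = 20.
|glass mugs on shelf 1| = 2.
The claim requires 20 = 10 × 2 = 20, which holds.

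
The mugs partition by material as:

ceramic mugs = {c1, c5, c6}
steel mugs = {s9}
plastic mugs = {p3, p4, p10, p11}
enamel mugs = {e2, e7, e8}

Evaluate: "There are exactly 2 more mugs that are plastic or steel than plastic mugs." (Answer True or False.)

False

|mugs that are plastic or steel| = 5.
|plastic mugs| = 4.
The claim requires 5 − 4 (= 1) to equal 2, which does not hold.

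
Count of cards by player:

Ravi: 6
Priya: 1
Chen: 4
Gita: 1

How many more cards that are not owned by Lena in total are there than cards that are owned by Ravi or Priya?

cards that are not owned by Lena: 12.
cards owned by Ravi or Priya: 7.
12 − 7 = 5.

5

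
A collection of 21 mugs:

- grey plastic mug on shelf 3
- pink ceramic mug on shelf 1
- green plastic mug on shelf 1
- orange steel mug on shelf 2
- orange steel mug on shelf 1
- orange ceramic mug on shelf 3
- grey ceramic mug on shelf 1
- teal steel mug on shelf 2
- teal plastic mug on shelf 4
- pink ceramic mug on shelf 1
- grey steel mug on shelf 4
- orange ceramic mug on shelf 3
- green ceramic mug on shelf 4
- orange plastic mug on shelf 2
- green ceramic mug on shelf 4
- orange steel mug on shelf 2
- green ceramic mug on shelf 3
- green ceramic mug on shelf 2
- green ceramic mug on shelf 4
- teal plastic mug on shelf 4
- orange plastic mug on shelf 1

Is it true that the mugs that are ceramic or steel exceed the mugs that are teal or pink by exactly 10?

True

There are 15 mugs that are ceramic or steel.
There are 5 mugs that are teal or pink.
The claim requires 15 − 5 (= 10) to equal 10, which holds.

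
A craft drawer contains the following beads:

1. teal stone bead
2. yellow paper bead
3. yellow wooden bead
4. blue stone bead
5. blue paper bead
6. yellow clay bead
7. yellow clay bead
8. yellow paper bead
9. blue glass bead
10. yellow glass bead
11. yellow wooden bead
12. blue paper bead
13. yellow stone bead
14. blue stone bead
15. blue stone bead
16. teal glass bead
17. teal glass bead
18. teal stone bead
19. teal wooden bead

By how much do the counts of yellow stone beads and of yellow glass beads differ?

0

yellow stone beads: 1. yellow glass beads: 1.
|1 − 1| = 1 − 1 = 0.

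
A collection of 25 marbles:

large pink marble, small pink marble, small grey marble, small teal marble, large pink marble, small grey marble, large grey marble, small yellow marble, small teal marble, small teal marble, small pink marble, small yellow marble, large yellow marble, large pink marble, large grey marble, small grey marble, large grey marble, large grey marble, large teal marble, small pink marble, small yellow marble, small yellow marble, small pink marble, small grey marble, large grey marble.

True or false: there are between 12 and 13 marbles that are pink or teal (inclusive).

There are 11 marbles that are pink or teal.
The claim requires 12 ≤ 11 ≤ 13, which does not hold.

False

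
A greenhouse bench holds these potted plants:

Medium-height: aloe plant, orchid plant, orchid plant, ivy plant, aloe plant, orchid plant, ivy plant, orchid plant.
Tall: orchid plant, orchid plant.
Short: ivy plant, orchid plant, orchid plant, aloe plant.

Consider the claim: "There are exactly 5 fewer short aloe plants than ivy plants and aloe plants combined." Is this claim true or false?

|short aloe plants| = 1.
ivy plants: 3; aloe plants: 3; combined: 3 + 3 = 6.
The claim requires 6 − 1 (= 5) to equal 5, which holds.

True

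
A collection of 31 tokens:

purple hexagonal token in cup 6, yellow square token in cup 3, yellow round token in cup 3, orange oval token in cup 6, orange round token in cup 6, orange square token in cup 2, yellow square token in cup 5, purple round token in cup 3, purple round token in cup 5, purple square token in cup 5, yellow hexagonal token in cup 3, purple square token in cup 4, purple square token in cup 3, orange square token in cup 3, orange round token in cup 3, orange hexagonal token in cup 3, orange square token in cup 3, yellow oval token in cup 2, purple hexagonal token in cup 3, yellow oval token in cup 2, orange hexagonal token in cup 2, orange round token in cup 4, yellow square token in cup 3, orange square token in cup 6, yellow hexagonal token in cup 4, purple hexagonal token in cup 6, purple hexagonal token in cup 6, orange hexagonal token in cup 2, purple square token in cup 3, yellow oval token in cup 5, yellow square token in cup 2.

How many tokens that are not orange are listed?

Total tokens: 31; with the excluded value: 11; remaining 31 − 11 = 20.

20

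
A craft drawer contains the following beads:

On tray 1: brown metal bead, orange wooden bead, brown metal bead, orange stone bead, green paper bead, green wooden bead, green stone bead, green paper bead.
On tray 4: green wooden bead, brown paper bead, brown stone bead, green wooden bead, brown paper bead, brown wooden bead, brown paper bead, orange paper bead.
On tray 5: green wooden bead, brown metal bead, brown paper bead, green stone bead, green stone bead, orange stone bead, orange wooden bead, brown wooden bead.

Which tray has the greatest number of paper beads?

tray 4

Counts by tray (restricted to paper beads): tray 4→4, tray 1→2, tray 5→1.
The maximum is 4, held uniquely by tray 4.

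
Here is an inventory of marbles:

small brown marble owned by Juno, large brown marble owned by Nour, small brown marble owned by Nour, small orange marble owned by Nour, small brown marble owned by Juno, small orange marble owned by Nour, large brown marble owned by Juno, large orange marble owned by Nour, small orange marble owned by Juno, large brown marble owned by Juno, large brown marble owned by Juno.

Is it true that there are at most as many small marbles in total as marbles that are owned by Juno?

True

|small marbles| = 6.
|marbles owned by Juno| = 6.
The claim requires 6 ≤ 6, which holds.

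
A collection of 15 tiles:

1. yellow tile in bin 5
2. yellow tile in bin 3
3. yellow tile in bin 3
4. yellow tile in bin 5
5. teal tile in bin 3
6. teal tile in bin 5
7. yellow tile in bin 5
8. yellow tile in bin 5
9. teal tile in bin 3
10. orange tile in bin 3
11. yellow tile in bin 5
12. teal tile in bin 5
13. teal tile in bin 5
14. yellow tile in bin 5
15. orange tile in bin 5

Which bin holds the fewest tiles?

Counts by bin: bin 5→10, bin 3→5.
The minimum is 5, held uniquely by bin 3.

bin 3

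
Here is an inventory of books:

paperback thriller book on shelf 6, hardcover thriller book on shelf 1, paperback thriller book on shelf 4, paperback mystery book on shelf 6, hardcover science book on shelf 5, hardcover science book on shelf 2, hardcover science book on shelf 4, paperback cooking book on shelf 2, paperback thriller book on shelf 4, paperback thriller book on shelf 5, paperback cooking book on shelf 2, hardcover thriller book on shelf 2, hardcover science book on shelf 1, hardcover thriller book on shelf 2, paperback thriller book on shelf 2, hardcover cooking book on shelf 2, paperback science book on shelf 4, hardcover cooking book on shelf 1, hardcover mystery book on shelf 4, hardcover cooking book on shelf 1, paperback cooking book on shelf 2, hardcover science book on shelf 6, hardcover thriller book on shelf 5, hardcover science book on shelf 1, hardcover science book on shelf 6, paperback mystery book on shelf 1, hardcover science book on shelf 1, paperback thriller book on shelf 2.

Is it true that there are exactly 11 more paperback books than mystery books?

False

There are 12 paperback books.
There are 3 mystery books.
The claim requires 12 − 3 (= 9) to equal 11, which does not hold.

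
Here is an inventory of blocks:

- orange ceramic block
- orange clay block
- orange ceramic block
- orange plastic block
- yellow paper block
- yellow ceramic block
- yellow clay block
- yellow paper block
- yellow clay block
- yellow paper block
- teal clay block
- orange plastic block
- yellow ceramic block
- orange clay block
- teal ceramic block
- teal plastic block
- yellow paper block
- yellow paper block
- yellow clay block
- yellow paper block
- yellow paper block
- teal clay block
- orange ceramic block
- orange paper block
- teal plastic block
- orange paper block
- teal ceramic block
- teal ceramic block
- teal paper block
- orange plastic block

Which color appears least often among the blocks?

Counts by color: yellow 12, orange 10, teal 8.
The minimum is 8, held uniquely by teal.

teal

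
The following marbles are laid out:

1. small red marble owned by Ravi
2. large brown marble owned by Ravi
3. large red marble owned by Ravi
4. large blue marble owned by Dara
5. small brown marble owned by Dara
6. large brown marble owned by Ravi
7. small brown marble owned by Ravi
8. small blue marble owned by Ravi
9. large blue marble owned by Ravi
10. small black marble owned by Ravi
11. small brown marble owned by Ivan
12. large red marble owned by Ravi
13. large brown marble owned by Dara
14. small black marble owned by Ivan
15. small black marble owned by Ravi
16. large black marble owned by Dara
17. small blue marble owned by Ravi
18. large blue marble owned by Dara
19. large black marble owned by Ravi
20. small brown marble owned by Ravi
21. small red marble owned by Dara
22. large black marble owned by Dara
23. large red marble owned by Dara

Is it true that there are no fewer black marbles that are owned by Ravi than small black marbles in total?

True

Count of black marbles owned by Ravi: 3.
There are 3 small black marbles.
The claim requires 3 ≥ 3, which holds.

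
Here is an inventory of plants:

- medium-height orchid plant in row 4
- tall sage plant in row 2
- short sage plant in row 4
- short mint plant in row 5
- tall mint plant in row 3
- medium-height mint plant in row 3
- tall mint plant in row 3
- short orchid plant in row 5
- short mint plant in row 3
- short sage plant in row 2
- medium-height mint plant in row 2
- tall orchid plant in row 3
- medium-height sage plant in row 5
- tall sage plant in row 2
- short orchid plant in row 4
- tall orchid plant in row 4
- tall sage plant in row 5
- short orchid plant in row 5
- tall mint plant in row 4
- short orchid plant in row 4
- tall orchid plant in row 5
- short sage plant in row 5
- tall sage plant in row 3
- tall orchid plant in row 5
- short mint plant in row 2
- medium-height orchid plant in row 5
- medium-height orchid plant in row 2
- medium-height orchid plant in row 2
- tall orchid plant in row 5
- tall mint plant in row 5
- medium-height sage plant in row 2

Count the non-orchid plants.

18

Total plants: 31; with the excluded value: 13; remaining 31 − 13 = 18.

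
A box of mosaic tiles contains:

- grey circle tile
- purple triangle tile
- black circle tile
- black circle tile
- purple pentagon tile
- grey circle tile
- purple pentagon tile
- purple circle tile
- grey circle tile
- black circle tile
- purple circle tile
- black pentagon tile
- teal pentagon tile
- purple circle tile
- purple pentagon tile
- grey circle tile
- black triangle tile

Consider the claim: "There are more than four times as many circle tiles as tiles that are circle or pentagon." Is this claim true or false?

There are 10 circle tiles.
There are 15 tiles that are circle or pentagon.
The claim requires 10 > 4 × 15 = 60, which does not hold.

False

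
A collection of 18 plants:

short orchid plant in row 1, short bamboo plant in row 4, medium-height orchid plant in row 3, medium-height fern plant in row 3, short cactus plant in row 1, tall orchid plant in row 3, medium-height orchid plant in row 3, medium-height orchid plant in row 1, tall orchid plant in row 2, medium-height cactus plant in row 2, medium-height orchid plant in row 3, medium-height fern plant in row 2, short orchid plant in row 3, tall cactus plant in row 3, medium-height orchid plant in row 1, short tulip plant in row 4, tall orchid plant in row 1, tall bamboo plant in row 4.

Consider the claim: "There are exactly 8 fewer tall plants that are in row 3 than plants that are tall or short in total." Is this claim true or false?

|tall plants in row 3| = 2.
|plants that are tall or short| = 10.
The claim requires 10 − 2 (= 8) to equal 8, which holds.

True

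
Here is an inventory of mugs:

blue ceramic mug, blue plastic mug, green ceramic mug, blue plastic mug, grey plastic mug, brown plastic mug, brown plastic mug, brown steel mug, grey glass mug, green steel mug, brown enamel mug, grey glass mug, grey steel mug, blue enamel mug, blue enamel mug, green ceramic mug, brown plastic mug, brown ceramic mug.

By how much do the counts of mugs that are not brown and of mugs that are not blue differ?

1

mugs that are not brown: 12. mugs that are not blue: 13.
|12 − 13| = 13 − 12 = 1.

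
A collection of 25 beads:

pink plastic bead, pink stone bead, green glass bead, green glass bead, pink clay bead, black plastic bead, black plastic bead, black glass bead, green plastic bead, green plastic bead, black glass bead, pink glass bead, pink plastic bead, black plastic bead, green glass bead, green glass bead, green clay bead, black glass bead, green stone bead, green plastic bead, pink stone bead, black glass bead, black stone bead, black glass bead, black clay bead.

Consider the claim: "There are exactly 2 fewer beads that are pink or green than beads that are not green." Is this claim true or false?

False

There are 15 beads that are pink or green.
There are 16 beads that are not green.
The claim requires 16 − 15 (= 1) to equal 2, which does not hold.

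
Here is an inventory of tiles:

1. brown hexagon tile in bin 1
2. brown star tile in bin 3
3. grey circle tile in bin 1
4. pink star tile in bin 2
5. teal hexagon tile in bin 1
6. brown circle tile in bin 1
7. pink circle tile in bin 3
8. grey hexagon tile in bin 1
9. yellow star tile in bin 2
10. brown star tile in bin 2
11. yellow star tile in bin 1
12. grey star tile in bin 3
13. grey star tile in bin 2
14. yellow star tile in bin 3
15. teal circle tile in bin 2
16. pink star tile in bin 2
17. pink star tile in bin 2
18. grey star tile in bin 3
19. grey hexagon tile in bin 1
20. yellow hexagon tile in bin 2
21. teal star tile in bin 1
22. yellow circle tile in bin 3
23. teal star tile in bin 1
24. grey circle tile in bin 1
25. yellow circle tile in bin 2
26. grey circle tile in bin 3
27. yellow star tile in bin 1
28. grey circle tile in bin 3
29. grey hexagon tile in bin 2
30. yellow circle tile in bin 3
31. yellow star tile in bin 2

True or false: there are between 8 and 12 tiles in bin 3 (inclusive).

True

|tiles in bin 3| = 9.
The claim requires 8 ≤ 9 ≤ 12, which holds.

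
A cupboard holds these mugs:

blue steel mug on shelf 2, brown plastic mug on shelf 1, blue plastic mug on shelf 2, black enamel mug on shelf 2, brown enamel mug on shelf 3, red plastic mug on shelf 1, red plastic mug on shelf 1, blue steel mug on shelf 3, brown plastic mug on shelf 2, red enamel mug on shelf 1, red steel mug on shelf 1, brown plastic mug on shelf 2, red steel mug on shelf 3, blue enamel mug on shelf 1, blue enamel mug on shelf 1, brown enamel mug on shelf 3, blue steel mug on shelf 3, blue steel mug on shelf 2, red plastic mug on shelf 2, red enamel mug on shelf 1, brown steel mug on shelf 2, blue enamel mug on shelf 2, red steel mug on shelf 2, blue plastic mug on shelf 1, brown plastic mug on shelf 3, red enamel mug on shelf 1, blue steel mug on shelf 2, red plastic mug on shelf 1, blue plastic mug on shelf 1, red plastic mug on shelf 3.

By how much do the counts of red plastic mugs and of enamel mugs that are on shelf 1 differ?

red plastic mugs: 5. enamel mugs on shelf 1: 5.
|5 − 5| = 5 − 5 = 0.

0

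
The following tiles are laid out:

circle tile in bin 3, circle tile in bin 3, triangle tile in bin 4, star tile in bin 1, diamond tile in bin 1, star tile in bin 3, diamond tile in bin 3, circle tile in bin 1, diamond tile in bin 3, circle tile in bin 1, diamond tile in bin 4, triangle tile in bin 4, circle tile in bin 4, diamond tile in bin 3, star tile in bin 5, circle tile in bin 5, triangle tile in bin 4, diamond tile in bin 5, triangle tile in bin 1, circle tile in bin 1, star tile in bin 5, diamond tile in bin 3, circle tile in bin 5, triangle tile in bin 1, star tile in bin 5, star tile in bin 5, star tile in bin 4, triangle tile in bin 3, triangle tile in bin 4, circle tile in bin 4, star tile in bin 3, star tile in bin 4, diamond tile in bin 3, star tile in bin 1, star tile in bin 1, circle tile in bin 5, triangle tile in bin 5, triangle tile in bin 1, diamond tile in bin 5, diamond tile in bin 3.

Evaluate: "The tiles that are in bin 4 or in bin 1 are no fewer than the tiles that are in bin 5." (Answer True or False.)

True

|tiles in bin 4 or in bin 1| = 19.
|tiles in bin 5| = 10.
The claim requires 19 ≥ 10, which holds.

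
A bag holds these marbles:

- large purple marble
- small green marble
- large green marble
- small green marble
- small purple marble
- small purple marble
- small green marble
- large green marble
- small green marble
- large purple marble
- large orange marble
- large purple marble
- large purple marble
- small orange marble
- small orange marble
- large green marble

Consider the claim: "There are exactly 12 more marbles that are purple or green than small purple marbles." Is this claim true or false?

False

|marbles that are purple or green| = 13.
|small purple marbles| = 2.
The claim requires 13 − 2 (= 11) to equal 12, which does not hold.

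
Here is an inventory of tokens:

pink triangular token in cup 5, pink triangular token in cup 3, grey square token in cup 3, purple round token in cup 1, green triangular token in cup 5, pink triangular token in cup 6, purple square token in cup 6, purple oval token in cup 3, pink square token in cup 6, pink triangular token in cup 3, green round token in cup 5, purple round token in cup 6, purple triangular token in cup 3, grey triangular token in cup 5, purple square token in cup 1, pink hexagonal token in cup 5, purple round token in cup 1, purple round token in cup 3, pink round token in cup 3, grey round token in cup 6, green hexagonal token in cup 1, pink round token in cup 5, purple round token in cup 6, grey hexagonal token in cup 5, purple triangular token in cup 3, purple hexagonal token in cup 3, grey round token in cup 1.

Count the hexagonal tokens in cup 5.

2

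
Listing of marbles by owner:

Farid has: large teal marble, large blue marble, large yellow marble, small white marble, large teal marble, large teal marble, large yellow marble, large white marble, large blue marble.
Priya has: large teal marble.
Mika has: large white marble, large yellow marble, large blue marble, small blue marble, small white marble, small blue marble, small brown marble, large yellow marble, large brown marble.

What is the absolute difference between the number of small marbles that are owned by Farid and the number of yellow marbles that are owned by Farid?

1

small marbles owned by Farid: 1. yellow marbles owned by Farid: 2.
|1 − 2| = 2 − 1 = 1.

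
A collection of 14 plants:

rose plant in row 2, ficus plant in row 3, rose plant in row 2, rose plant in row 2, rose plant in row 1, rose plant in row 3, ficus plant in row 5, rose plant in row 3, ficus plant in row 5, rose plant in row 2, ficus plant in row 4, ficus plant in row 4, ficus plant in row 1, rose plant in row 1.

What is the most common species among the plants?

Counts by species: rose 8, ficus 6.
The maximum is 8, held uniquely by rose.

rose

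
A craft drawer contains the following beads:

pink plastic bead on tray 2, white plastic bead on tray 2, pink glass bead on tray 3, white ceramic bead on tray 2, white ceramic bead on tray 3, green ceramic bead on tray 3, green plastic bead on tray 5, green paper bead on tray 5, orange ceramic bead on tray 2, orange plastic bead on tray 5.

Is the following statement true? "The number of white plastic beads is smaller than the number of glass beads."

False

There is 1 white plastic bead.
There is 1 glass bead.
The claim requires 1 < 1, which does not hold.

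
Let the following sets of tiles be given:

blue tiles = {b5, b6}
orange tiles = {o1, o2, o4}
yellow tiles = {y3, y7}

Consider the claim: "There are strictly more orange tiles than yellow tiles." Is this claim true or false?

True

orange tiles: 3.
yellow tiles: 2.
The claim requires 3 > 2, which holds.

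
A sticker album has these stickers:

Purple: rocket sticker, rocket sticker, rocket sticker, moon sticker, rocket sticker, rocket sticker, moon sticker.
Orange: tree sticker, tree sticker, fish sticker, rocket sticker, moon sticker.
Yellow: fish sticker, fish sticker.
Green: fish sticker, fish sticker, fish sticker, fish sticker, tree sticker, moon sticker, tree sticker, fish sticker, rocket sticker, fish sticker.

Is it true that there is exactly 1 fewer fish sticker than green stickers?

True

fish stickers: 9.
green stickers: 10.
The claim requires 10 − 9 (= 1) to equal 1, which holds.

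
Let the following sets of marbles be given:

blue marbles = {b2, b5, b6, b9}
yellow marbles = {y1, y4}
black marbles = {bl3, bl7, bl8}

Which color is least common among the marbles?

Counts by color: blue 4, black 3, yellow 2.
The minimum is 2, held uniquely by yellow.

yellow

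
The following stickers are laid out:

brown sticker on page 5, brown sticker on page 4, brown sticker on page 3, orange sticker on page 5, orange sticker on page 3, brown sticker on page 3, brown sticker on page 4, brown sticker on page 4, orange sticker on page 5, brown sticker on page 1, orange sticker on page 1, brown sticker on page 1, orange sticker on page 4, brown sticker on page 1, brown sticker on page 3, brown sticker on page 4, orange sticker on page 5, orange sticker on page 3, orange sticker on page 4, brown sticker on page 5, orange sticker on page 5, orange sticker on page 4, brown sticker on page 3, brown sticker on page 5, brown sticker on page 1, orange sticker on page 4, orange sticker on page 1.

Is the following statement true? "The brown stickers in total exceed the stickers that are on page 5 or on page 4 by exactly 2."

brown stickers: 15.
stickers on page 5 or on page 4: 15.
The claim requires 15 − 15 (= 0) to equal 2, which does not hold.

False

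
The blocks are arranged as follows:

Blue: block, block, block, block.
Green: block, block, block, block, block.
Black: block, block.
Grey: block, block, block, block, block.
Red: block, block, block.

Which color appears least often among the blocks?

black

Counts by color: green 5, grey 5, blue 4, red 3, black 2.
The minimum is 2, held uniquely by black.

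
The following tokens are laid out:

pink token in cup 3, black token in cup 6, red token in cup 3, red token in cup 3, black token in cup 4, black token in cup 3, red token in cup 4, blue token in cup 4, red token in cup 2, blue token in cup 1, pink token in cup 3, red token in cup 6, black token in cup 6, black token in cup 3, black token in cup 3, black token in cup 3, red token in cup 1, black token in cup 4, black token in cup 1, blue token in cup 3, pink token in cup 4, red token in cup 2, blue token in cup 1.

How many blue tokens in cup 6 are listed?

0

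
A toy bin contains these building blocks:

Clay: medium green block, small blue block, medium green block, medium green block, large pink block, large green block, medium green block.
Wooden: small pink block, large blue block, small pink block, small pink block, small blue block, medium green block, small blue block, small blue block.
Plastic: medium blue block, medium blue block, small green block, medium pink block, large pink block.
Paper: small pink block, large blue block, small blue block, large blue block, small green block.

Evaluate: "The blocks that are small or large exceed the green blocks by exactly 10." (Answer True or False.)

|blocks that are small or large| = 17.
|green blocks| = 8.
The claim requires 17 − 8 (= 9) to equal 10, which does not hold.

False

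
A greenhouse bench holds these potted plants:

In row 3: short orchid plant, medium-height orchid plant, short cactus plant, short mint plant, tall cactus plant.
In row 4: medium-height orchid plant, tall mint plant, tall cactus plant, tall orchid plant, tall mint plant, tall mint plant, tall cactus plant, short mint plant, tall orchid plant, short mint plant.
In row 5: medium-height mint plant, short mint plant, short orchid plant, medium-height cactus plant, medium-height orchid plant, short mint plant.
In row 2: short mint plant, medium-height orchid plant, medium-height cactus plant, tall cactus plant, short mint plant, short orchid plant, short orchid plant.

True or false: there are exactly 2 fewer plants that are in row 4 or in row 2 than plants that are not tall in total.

There are 17 plants in row 4 or in row 2.
There are 19 plants that are not tall.
The claim requires 19 − 17 (= 2) to equal 2, which holds.

True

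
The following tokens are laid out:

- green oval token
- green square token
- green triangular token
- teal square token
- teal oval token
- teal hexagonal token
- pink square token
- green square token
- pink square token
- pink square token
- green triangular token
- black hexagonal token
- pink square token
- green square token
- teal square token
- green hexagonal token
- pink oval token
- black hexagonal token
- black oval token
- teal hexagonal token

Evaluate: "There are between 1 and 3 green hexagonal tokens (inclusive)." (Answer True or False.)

True

|green hexagonal tokens| = 1.
The claim requires 1 ≤ 1 ≤ 3, which holds.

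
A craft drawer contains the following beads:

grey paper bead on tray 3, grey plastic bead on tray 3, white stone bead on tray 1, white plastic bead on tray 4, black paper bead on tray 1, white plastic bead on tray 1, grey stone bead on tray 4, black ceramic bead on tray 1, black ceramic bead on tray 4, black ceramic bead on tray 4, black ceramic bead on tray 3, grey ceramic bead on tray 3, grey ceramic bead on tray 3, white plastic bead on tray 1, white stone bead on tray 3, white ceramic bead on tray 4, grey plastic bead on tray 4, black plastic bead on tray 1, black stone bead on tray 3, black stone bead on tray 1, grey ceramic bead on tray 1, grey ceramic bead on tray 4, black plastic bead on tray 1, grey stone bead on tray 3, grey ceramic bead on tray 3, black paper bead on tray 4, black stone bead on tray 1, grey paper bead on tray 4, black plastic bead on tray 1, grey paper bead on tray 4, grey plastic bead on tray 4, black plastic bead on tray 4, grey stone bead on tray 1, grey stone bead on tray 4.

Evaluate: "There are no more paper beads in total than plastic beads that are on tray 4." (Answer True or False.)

False

|paper beads| = 5.
|plastic beads on tray 4| = 4.
The claim requires 5 ≤ 4, which does not hold.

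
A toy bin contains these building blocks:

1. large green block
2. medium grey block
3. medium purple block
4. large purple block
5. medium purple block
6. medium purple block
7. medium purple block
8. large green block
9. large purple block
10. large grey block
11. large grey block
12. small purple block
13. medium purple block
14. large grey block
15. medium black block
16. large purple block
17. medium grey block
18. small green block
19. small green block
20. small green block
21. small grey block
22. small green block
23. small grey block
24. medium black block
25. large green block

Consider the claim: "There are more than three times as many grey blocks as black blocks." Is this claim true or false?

True

There are 7 grey blocks.
There are 2 black blocks.
The claim requires 7 > 3 × 2 = 6, which holds.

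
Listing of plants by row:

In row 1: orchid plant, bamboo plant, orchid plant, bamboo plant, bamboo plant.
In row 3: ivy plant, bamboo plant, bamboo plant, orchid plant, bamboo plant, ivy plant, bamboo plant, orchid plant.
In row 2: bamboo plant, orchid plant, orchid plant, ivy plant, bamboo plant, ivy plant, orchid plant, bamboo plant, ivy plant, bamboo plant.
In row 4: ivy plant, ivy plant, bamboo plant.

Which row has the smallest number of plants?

row 4

Counts by row: row 2→10, row 3→8, row 1→5, row 4→3.
The minimum is 3, held uniquely by row 4.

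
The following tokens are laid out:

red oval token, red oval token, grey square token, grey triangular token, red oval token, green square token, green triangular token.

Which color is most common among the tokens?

red

Counts by color: red 3, grey 2, green 2.
The maximum is 3, held uniquely by red.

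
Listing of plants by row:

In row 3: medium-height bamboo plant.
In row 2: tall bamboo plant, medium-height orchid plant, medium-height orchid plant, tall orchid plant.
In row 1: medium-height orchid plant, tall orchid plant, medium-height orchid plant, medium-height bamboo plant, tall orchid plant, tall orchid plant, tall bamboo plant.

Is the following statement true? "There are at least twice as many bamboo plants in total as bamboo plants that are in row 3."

bamboo plants: 4.
bamboo plants in row 3: 1.
The claim requires 4 ≥ 2 × 1 = 2, which holds.

True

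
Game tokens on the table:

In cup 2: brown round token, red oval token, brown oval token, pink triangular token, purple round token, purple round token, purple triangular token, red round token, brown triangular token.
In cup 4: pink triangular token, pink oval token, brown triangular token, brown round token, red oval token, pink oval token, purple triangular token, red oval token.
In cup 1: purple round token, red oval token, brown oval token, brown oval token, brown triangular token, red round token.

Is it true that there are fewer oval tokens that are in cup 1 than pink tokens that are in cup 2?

False

|oval tokens in cup 1| = 3.
|pink tokens in cup 2| = 1.
The claim requires 3 < 1, which does not hold.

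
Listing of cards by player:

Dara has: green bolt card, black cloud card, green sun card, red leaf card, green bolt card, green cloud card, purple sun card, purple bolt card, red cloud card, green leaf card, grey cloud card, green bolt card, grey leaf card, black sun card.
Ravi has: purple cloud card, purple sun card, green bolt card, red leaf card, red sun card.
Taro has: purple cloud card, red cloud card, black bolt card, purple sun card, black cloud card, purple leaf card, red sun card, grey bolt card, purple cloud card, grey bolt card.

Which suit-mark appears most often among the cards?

cloud

Counts by suit-mark: cloud 9, bolt 8, sun 7, leaf 5.
The maximum is 9, held uniquely by cloud.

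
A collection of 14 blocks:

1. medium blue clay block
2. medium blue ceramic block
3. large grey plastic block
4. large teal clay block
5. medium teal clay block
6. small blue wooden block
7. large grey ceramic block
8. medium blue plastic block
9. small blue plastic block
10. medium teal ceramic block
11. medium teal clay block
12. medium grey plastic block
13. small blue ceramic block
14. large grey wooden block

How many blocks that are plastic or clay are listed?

clay: 4; plastic: 4; together 4 + 4 = 8.

8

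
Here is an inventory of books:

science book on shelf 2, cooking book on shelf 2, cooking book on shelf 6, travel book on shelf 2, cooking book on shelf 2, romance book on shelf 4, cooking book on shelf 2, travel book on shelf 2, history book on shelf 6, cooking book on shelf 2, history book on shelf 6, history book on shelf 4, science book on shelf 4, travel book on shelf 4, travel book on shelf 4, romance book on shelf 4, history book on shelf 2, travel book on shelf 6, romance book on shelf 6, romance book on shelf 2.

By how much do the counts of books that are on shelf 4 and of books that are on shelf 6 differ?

1

books on shelf 4: 6. books on shelf 6: 5.
|6 − 5| = 6 − 5 = 1.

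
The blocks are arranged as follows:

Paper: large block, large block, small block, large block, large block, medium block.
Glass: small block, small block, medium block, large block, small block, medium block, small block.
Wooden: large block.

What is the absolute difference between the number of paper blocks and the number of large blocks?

0

paper blocks: 6. large blocks: 6.
|6 − 6| = 6 − 6 = 0.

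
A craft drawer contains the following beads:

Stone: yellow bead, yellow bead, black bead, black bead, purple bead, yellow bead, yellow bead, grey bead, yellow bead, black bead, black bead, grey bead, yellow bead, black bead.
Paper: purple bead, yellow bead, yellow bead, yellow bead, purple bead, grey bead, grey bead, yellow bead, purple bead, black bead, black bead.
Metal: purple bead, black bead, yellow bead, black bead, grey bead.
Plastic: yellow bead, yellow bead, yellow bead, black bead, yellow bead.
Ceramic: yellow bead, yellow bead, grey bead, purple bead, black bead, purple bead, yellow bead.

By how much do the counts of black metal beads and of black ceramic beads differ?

1

black metal beads: 2. black ceramic beads: 1.
|2 − 1| = 2 − 1 = 1.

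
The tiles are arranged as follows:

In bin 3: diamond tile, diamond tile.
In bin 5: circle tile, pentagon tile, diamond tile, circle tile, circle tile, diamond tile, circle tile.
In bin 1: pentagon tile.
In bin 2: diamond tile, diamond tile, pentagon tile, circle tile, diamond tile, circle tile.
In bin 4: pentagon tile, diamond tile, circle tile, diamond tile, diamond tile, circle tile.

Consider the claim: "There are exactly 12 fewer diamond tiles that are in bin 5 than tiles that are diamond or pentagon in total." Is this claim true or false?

|diamond tiles in bin 5| = 2.
|tiles that are diamond or pentagon| = 14.
The claim requires 14 − 2 (= 12) to equal 12, which holds.

True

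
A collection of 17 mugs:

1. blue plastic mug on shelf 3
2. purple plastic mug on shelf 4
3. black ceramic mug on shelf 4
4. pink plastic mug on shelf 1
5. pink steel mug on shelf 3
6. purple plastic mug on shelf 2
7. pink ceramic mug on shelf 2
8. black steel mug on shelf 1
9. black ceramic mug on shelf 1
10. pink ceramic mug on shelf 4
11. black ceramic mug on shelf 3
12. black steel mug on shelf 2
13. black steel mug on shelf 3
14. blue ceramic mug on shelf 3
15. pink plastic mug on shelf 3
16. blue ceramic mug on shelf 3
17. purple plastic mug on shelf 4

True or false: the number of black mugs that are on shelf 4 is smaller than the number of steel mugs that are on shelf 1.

False

There is 1 black mug on shelf 4.
There is 1 steel mug on shelf 1.
The claim requires 1 < 1, which does not hold.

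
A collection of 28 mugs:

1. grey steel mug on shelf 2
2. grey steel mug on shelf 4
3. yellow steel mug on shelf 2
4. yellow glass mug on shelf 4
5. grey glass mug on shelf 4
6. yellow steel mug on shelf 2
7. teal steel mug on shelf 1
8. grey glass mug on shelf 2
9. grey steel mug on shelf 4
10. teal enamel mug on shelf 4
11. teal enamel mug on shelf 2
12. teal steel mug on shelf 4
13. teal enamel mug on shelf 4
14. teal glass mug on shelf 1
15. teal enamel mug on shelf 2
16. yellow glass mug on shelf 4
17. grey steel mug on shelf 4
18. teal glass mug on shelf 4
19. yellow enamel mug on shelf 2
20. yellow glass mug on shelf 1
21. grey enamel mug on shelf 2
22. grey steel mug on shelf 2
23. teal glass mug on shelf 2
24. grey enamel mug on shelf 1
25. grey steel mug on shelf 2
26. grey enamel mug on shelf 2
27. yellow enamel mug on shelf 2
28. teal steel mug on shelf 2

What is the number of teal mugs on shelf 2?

4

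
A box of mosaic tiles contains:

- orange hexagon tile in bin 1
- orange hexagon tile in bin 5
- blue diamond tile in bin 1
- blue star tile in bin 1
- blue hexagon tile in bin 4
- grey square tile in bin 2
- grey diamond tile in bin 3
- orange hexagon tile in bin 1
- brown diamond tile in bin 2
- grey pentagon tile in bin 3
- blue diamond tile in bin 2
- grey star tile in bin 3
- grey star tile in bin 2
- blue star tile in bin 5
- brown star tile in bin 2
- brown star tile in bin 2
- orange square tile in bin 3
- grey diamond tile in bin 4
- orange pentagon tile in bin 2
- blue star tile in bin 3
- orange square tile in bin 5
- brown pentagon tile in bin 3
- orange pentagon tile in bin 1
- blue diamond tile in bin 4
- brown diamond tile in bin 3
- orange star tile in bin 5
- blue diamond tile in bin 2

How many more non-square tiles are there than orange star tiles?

non-square tiles: 24.
orange star tiles: 1.
24 − 1 = 23.

23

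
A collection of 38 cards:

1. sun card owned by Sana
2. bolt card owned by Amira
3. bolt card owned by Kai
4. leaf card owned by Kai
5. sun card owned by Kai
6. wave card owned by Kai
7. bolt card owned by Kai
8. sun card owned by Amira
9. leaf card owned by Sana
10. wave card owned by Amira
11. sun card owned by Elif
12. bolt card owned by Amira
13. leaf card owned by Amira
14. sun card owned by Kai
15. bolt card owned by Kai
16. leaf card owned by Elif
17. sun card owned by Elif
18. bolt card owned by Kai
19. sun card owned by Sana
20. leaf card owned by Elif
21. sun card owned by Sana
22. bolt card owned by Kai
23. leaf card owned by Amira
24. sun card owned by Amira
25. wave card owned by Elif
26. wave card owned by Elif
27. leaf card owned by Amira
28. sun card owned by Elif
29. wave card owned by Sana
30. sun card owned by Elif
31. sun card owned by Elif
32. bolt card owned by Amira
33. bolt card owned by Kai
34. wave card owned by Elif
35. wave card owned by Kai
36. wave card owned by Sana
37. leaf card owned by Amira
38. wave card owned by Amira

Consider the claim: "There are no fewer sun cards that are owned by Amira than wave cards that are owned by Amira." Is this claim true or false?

True

Count of sun cards owned by Amira: 2.
Count of wave cards owned by Amira: 2.
The claim requires 2 ≥ 2, which holds.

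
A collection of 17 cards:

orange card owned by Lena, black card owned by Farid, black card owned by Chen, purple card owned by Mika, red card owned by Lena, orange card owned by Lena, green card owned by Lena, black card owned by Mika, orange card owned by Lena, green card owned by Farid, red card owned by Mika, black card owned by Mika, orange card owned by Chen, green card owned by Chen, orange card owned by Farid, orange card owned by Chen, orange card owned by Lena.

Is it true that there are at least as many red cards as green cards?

False

red cards: 2.
green cards: 3.
The claim requires 2 ≥ 3, which does not hold.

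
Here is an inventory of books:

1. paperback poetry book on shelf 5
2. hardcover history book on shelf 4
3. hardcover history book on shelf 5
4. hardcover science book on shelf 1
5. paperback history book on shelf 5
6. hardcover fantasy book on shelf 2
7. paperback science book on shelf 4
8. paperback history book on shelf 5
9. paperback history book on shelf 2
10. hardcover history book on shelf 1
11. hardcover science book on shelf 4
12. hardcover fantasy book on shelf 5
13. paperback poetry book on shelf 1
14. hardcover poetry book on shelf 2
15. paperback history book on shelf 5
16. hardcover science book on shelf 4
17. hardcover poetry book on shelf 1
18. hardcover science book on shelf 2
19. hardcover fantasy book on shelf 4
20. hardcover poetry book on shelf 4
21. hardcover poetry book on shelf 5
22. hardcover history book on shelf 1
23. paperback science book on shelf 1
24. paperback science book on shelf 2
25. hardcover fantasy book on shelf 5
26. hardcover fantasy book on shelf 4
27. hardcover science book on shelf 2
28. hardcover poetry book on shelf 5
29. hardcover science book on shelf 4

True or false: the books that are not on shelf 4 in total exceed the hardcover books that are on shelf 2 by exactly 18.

|books that are not on shelf 4| = 21.
|hardcover books on shelf 2| = 4.
The claim requires 21 − 4 (= 17) to equal 18, which does not hold.

False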